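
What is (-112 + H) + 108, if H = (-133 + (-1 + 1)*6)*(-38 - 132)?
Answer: 22606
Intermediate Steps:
H = 22610 (H = (-133 + 0*6)*(-170) = (-133 + 0)*(-170) = -133*(-170) = 22610)
(-112 + H) + 108 = (-112 + 22610) + 108 = 22498 + 108 = 22606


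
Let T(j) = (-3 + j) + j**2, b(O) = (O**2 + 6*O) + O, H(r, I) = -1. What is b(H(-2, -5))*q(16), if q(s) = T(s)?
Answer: -1614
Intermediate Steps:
b(O) = O**2 + 7*O
T(j) = -3 + j + j**2
q(s) = -3 + s + s**2
b(H(-2, -5))*q(16) = (-(7 - 1))*(-3 + 16 + 16**2) = (-1*6)*(-3 + 16 + 256) = -6*269 = -1614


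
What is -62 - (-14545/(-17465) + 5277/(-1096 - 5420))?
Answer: -470555513/7586796 ≈ -62.023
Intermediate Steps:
-62 - (-14545/(-17465) + 5277/(-1096 - 5420)) = -62 - (-14545*(-1/17465) + 5277/(-6516)) = -62 - (2909/3493 + 5277*(-1/6516)) = -62 - (2909/3493 - 1759/2172) = -62 - 1*174161/7586796 = -62 - 174161/7586796 = -470555513/7586796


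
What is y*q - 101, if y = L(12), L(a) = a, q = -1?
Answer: -113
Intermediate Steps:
y = 12
y*q - 101 = 12*(-1) - 101 = -12 - 101 = -113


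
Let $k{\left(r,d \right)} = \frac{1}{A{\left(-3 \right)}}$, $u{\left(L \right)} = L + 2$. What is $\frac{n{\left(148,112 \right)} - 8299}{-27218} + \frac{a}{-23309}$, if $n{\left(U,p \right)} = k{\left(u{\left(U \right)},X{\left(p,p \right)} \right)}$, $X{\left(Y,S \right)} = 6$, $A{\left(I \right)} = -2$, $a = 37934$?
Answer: $- \frac{129082241}{97603748} \approx -1.3225$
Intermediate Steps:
$u{\left(L \right)} = 2 + L$
$k{\left(r,d \right)} = - \frac{1}{2}$ ($k{\left(r,d \right)} = \frac{1}{-2} = - \frac{1}{2}$)
$n{\left(U,p \right)} = - \frac{1}{2}$
$\frac{n{\left(148,112 \right)} - 8299}{-27218} + \frac{a}{-23309} = \frac{- \frac{1}{2} - 8299}{-27218} + \frac{37934}{-23309} = \left(- \frac{16599}{2}\right) \left(- \frac{1}{27218}\right) + 37934 \left(- \frac{1}{23309}\right) = \frac{16599}{54436} - \frac{2918}{1793} = - \frac{129082241}{97603748}$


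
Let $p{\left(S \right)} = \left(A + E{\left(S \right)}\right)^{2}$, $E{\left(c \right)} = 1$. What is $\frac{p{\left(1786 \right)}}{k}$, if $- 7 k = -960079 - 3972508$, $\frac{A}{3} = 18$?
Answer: $\frac{1925}{448417} \approx 0.0042929$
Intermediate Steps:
$A = 54$ ($A = 3 \cdot 18 = 54$)
$k = \frac{4932587}{7}$ ($k = - \frac{-960079 - 3972508}{7} = \left(- \frac{1}{7}\right) \left(-4932587\right) = \frac{4932587}{7} \approx 7.0466 \cdot 10^{5}$)
$p{\left(S \right)} = 3025$ ($p{\left(S \right)} = \left(54 + 1\right)^{2} = 55^{2} = 3025$)
$\frac{p{\left(1786 \right)}}{k} = \frac{3025}{\frac{4932587}{7}} = 3025 \cdot \frac{7}{4932587} = \frac{1925}{448417}$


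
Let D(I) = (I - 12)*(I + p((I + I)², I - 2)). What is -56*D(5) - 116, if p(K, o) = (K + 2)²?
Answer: 4080212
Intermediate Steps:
p(K, o) = (2 + K)²
D(I) = (-12 + I)*(I + (2 + 4*I²)²) (D(I) = (I - 12)*(I + (2 + (I + I)²)²) = (-12 + I)*(I + (2 + (2*I)²)²) = (-12 + I)*(I + (2 + 4*I²)²))
-56*D(5) - 116 = -56*(-48 - 192*5⁴ - 191*5² - 8*5 + 16*5³ + 16*5⁵) - 116 = -56*(-48 - 192*625 - 191*25 - 40 + 16*125 + 16*3125) - 116 = -56*(-48 - 120000 - 4775 - 40 + 2000 + 50000) - 116 = -56*(-72863) - 116 = 4080328 - 116 = 4080212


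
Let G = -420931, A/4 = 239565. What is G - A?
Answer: -1379191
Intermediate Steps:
A = 958260 (A = 4*239565 = 958260)
G - A = -420931 - 1*958260 = -420931 - 958260 = -1379191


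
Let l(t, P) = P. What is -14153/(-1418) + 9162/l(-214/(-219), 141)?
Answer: 4995763/66646 ≈ 74.960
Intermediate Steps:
-14153/(-1418) + 9162/l(-214/(-219), 141) = -14153/(-1418) + 9162/141 = -14153*(-1/1418) + 9162*(1/141) = 14153/1418 + 3054/47 = 4995763/66646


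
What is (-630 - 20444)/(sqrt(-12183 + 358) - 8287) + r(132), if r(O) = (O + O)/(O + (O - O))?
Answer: 156006313/34343097 + 52685*I*sqrt(473)/34343097 ≈ 4.5426 + 0.033364*I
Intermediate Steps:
r(O) = 2 (r(O) = (2*O)/(O + 0) = (2*O)/O = 2)
(-630 - 20444)/(sqrt(-12183 + 358) - 8287) + r(132) = (-630 - 20444)/(sqrt(-12183 + 358) - 8287) + 2 = -21074/(sqrt(-11825) - 8287) + 2 = -21074/(5*I*sqrt(473) - 8287) + 2 = -21074/(-8287 + 5*I*sqrt(473)) + 2 = 2 - 21074/(-8287 + 5*I*sqrt(473))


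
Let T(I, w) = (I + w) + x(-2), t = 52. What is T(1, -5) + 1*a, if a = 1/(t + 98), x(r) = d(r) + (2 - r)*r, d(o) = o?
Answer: -2099/150 ≈ -13.993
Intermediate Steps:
x(r) = r + r*(2 - r) (x(r) = r + (2 - r)*r = r + r*(2 - r))
T(I, w) = -10 + I + w (T(I, w) = (I + w) - 2*(3 - 1*(-2)) = (I + w) - 2*(3 + 2) = (I + w) - 2*5 = (I + w) - 10 = -10 + I + w)
a = 1/150 (a = 1/(52 + 98) = 1/150 ≈ 0.0066667)
T(1, -5) + 1*a = (-10 + 1 - 5) + 1*(1/150) = -14 + 1/150 = -2099/150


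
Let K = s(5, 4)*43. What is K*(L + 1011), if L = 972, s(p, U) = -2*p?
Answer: -852690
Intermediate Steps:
K = -430 (K = -2*5*43 = -10*43 = -430)
K*(L + 1011) = -430*(972 + 1011) = -430*1983 = -852690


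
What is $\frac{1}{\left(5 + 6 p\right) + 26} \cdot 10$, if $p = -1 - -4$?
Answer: $\frac{10}{49} \approx 0.20408$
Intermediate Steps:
$p = 3$ ($p = -1 + 4 = 3$)
$\frac{1}{\left(5 + 6 p\right) + 26} \cdot 10 = \frac{1}{\left(5 + 6 \cdot 3\right) + 26} \cdot 10 = \frac{1}{\left(5 + 18\right) + 26} \cdot 10 = \frac{1}{23 + 26} \cdot 10 = \frac{1}{49} \cdot 10 = \frac{10}{49}$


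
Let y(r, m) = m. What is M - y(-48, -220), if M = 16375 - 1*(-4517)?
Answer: 21112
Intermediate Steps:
M = 20892 (M = 16375 + 4517 = 20892)
M - y(-48, -220) = 20892 - 1*(-220) = 20892 + 220 = 21112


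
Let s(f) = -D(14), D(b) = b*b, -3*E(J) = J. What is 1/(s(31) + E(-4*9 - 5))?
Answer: -3/547 ≈ -0.0054845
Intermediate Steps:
E(J) = -J/3
D(b) = b²
s(f) = -196 (s(f) = -1*14² = -1*196 = -196)
1/(s(31) + E(-4*9 - 5)) = 1/(-196 - (-4*9 - 5)/3) = 1/(-196 - (-36 - 5)/3) = 1/(-196 - ⅓*(-41)) = 1/(-196 + 41/3) = 1/(-547/3) = -3/547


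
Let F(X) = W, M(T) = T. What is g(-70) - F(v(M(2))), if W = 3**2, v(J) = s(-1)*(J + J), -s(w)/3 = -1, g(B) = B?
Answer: -79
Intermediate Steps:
s(w) = 3 (s(w) = -3*(-1) = 3)
v(J) = 6*J (v(J) = 3*(J + J) = 3*(2*J) = 6*J)
W = 9
F(X) = 9
g(-70) - F(v(M(2))) = -70 - 1*9 = -70 - 9 = -79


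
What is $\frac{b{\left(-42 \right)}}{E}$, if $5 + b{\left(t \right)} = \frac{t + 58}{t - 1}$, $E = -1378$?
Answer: $\frac{231}{59254} \approx 0.0038985$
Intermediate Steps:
$b{\left(t \right)} = -5 + \frac{58 + t}{-1 + t}$ ($b{\left(t \right)} = -5 + \frac{t + 58}{t - 1} = -5 + \frac{58 + t}{-1 + t}$)
$\frac{b{\left(-42 \right)}}{E} = \frac{\frac{1}{-1 - 42} \left(63 - -168\right)}{-1378} = \frac{63 + 168}{-43} \left(- \frac{1}{1378}\right) = \left(- \frac{1}{43}\right) 231 \left(- \frac{1}{1378}\right) = \left(- \frac{231}{43}\right) \left(- \frac{1}{1378}\right) = \frac{231}{59254}$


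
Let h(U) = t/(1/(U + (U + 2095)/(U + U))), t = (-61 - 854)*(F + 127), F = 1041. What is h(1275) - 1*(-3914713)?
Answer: -23121966455/17 ≈ -1.3601e+9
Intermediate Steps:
t = -1068720 (t = (-61 - 854)*(1041 + 127) = -915*1168 = -1068720)
h(U) = -1068720*U - 534360*(2095 + U)/U (h(U) = -(1068720*U + 1068720*(U + 2095)/(U + U)) = -(1068720*U + 1068720*(1/(2*U))*(2095 + U)) = -(1068720*U + 534360*(2095 + U)/U) = -1068720*(U + (2095 + U)/(2*U)) = -1068720*U - 534360*(2095 + U)/U)
h(1275) - 1*(-3914713) = (-534360 - 1119484200/1275 - 1068720*1275) - 1*(-3914713) = (-534360 - 1119484200*1/1275 - 1362618000) + 3914713 = (-534360 - 14926456/17 - 1362618000) + 3914713 = -23188516576/17 + 3914713 = -23121966455/17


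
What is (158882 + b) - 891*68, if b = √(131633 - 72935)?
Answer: 98294 + 3*√6522 ≈ 98536.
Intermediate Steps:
b = 3*√6522 (b = √58698 = 3*√6522 ≈ 242.28)
(158882 + b) - 891*68 = (158882 + 3*√6522) - 891*68 = (158882 + 3*√6522) - 60588 = 98294 + 3*√6522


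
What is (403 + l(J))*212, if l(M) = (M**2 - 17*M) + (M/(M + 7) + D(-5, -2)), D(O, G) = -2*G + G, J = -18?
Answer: 2417436/11 ≈ 2.1977e+5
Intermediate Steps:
D(O, G) = -G
l(M) = 2 + M**2 - 17*M + M/(7 + M) (l(M) = (M**2 - 17*M) + (M/(M + 7) - 1*(-2)) = (M**2 - 17*M) + (M/(7 + M) + 2) = (M**2 - 17*M) + (2 + M/(7 + M)) = 2 + M**2 - 17*M + M/(7 + M))
(403 + l(J))*212 = (403 + (14 + (-18)**3 - 116*(-18) - 10*(-18)**2)/(7 - 18))*212 = (403 + (14 - 5832 + 2088 - 10*324)/(-11))*212 = (403 - (14 - 5832 + 2088 - 3240)/11)*212 = (403 - 1/11*(-6970))*212 = (403 + 6970/11)*212 = (11403/11)*212 = 2417436/11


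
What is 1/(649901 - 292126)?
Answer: 1/357775 ≈ 2.7951e-6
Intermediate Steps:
1/(649901 - 292126) = 1/357775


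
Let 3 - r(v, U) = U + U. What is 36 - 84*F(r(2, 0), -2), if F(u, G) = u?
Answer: -216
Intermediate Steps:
r(v, U) = 3 - 2*U (r(v, U) = 3 - (U + U) = 3 - 2*U)
36 - 84*F(r(2, 0), -2) = 36 - 84*(3 - 2*0) = 36 - 84*(3 + 0) = 36 - 84*3 = 36 - 252 = -216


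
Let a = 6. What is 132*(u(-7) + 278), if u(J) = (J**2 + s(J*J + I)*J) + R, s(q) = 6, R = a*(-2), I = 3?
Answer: 36036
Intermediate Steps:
R = -12 (R = 6*(-2) = -12)
u(J) = -12 + J**2 + 6*J (u(J) = (J**2 + 6*J) - 12 = -12 + J**2 + 6*J)
132*(u(-7) + 278) = 132*((-12 + (-7)**2 + 6*(-7)) + 278) = 132*((-12 + 49 - 42) + 278) = 132*(-5 + 278) = 132*273 = 36036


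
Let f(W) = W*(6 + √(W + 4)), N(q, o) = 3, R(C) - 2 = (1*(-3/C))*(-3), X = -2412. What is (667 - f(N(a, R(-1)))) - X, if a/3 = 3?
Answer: 3061 - 3*√7 ≈ 3053.1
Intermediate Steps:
R(C) = 2 + 9/C (R(C) = 2 + (1*(-3/C))*(-3) = 2 - 3/C*(-3) = 2 + 9/C)
a = 9 (a = 3*3 = 9)
f(W) = W*(6 + √(4 + W))
(667 - f(N(a, R(-1)))) - X = (667 - 3*(6 + √(4 + 3))) - 1*(-2412) = (667 - 3*(6 + √7)) + 2412 = (667 - (18 + 3*√7)) + 2412 = (667 + (-18 - 3*√7)) + 2412 = (649 - 3*√7) + 2412 = 3061 - 3*√7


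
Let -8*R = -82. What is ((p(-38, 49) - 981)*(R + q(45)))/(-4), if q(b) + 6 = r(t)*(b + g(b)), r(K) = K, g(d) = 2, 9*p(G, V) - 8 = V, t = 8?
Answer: 370617/4 ≈ 92654.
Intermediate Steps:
p(G, V) = 8/9 + V/9
R = 41/4 (R = -⅛*(-82) = 41/4 ≈ 10.250)
q(b) = 10 + 8*b (q(b) = -6 + 8*(b + 2) = -6 + 8*(2 + b) = -6 + (16 + 8*b) = 10 + 8*b)
((p(-38, 49) - 981)*(R + q(45)))/(-4) = (((8/9 + (⅑)*49) - 981)*(41/4 + (10 + 8*45)))/(-4) = (((8/9 + 49/9) - 981)*(41/4 + (10 + 360)))*(-¼) = ((19/3 - 981)*(41/4 + 370))*(-¼) = -2924/3*1521/4*(-¼) = -370617*(-¼) = 370617/4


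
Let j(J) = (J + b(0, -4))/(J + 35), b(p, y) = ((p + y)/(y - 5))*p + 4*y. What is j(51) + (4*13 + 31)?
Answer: 7173/86 ≈ 83.407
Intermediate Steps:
b(p, y) = 4*y + p*(p + y)/(-5 + y) (b(p, y) = ((p + y)/(-5 + y))*p + 4*y = p*(p + y)/(-5 + y) + 4*y = 4*y + p*(p + y)/(-5 + y))
j(J) = (-16 + J)/(35 + J) (j(J) = (J + (0² - 20*(-4) + 4*(-4)² + 0*(-4))/(-5 - 4))/(J + 35) = (J + (0 + 80 + 4*16 + 0)/(-9))/(35 + J) = (J - (0 + 80 + 64 + 0)/9)/(35 + J) = (J - ⅑*144)/(35 + J) = (J - 16)/(35 + J) = (-16 + J)/(35 + J))
j(51) + (4*13 + 31) = (-16 + 51)/(35 + 51) + (4*13 + 31) = 35/86 + (52 + 31) = (1/86)*35 + 83 = 35/86 + 83 = 7173/86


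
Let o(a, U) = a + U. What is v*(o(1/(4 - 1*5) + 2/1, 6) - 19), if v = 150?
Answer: -1800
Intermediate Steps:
o(a, U) = U + a
v*(o(1/(4 - 1*5) + 2/1, 6) - 19) = 150*((6 + (1/(4 - 1*5) + 2/1)) - 19) = 150*((6 + (1/(4 - 5) + 2*1)) - 19) = 150*((6 + (1/(-1) + 2)) - 19) = 150*((6 + (1*(-1) + 2)) - 19) = 150*((6 + (-1 + 2)) - 19) = 150*((6 + 1) - 19) = 150*(7 - 19) = 150*(-12) = -1800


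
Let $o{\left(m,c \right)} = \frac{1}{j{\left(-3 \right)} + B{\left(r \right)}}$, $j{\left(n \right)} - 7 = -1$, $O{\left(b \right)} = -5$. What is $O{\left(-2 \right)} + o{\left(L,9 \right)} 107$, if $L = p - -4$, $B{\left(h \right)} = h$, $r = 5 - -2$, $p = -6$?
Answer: $\frac{42}{13} \approx 3.2308$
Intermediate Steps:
$r = 7$ ($r = 5 + 2 = 7$)
$j{\left(n \right)} = 6$ ($j{\left(n \right)} = 7 - 1 = 6$)
$L = -2$ ($L = -6 - -4 = -6 + 4 = -2$)
$o{\left(m,c \right)} = \frac{1}{13}$ ($o{\left(m,c \right)} = \frac{1}{6 + 7} = \frac{1}{13}$)
$O{\left(-2 \right)} + o{\left(L,9 \right)} 107 = -5 + \frac{1}{13} \cdot 107 = -5 + \frac{107}{13} = \frac{42}{13}$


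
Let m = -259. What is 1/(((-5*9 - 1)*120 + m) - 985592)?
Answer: -1/991371 ≈ -1.0087e-6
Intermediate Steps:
1/(((-5*9 - 1)*120 + m) - 985592) = 1/(((-5*9 - 1)*120 - 259) - 985592) = 1/(((-45 - 1)*120 - 259) - 985592) = 1/((-46*120 - 259) - 985592) = 1/((-5520 - 259) - 985592) = 1/(-5779 - 985592) = 1/(-991371) = -1/991371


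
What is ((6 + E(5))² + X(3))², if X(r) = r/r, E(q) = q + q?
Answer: 66049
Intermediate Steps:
E(q) = 2*q
X(r) = 1
((6 + E(5))² + X(3))² = ((6 + 2*5)² + 1)² = ((6 + 10)² + 1)² = (16² + 1)² = (256 + 1)² = 257² = 66049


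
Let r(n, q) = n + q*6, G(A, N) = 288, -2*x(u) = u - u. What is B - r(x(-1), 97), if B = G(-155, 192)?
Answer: -294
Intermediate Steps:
x(u) = 0 (x(u) = -(u - u)/2 = -½*0 = 0)
B = 288
r(n, q) = n + 6*q
B - r(x(-1), 97) = 288 - (0 + 6*97) = 288 - (0 + 582) = 288 - 1*582 = 288 - 582 = -294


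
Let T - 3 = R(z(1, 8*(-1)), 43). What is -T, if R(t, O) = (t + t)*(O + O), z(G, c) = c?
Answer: 1373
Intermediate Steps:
R(t, O) = 4*O*t (R(t, O) = (2*t)*(2*O) = 4*O*t)
T = -1373 (T = 3 + 4*43*(8*(-1)) = 3 + 4*43*(-8) = 3 - 1376 = -1373)
-T = -1*(-1373) = 1373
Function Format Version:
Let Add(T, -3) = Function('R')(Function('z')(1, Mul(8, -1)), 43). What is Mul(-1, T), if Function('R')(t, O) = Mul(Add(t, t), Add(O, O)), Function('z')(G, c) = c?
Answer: 1373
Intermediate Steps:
Function('R')(t, O) = Mul(4, O, t) (Function('R')(t, O) = Mul(Mul(2, t), Mul(2, O)) = Mul(4, O, t))
T = -1373 (T = Add(3, Mul(4, 43, Mul(8, -1))) = Add(3, Mul(4, 43, -8)) = Add(3, -1376) = -1373)
Mul(-1, T) = Mul(-1, -1373) = 1373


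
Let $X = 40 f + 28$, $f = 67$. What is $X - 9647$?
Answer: $-6939$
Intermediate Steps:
$X = 2708$ ($X = 40 \cdot 67 + 28 = 2680 + 28 = 2708$)
$X - 9647 = 2708 - 9647 = -6939$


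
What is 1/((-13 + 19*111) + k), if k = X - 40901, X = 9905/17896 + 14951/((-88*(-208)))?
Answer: -40946048/1588855284613 ≈ -2.5771e-5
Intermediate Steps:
X = 56108027/40946048 (X = 9905*(1/17896) + 14951/18304 = 9905/17896 + 14951*(1/18304) = 9905/17896 + 14951/18304 = 56108027/40946048 ≈ 1.3703)
k = -1674678201221/40946048 (k = 56108027/40946048 - 40901 = -1674678201221/40946048 ≈ -40900.)
1/((-13 + 19*111) + k) = 1/((-13 + 19*111) - 1674678201221/40946048) = 1/((-13 + 2109) - 1674678201221/40946048) = 1/(2096 - 1674678201221/40946048) = 1/(-1588855284613/40946048) = -40946048/1588855284613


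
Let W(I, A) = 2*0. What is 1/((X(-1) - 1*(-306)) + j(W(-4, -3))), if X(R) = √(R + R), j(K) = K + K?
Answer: 153/46819 - I*√2/93638 ≈ 0.0032679 - 1.5103e-5*I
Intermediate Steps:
W(I, A) = 0
j(K) = 2*K
X(R) = √2*√R (X(R) = √(2*R) = √2*√R)
1/((X(-1) - 1*(-306)) + j(W(-4, -3))) = 1/((√2*√(-1) - 1*(-306)) + 2*0) = 1/((√2*I + 306) + 0) = 1/((I*√2 + 306) + 0) = 1/((306 + I*√2) + 0) = 1/(306 + I*√2)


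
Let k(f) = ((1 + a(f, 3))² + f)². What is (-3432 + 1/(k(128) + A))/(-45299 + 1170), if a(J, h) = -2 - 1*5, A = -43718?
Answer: 57733105/742338038 ≈ 0.077772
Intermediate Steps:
a(J, h) = -7 (a(J, h) = -2 - 5 = -7)
k(f) = (36 + f)² (k(f) = ((1 - 7)² + f)² = ((-6)² + f)² = (36 + f)²)
(-3432 + 1/(k(128) + A))/(-45299 + 1170) = (-3432 + 1/((36 + 128)² - 43718))/(-45299 + 1170) = (-3432 + 1/(164² - 43718))/(-44129) = (-3432 + 1/(26896 - 43718))*(-1/44129) = (-3432 + 1/(-16822))*(-1/44129) = (-3432 - 1/16822)*(-1/44129) = -57733105/16822*(-1/44129) = 57733105/742338038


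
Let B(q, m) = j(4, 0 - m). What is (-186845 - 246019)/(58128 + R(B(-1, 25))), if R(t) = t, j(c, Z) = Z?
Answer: -432864/58103 ≈ -7.4499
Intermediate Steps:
B(q, m) = -m (B(q, m) = 0 - m = -m)
(-186845 - 246019)/(58128 + R(B(-1, 25))) = (-186845 - 246019)/(58128 - 1*25) = -432864/(58128 - 25) = -432864/58103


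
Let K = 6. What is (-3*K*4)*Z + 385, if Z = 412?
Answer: -29279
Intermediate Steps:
(-3*K*4)*Z + 385 = (-3*6*4)*412 + 385 = -18*4*412 + 385 = -72*412 + 385 = -29664 + 385 = -29279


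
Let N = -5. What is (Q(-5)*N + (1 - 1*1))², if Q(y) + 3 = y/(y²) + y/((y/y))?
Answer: 1681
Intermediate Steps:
Q(y) = -3 + y + 1/y (Q(y) = -3 + (y/(y²) + y/((y/y))) = -3 + (y/y² + y/1) = -3 + (1/y + y*1) = -3 + (1/y + y) = -3 + (y + 1/y) = -3 + y + 1/y)
(Q(-5)*N + (1 - 1*1))² = ((-3 - 5 + 1/(-5))*(-5) + (1 - 1*1))² = ((-3 - 5 - ⅕)*(-5) + (1 - 1))² = (-41/5*(-5) + 0)² = (41 + 0)² = 41² = 1681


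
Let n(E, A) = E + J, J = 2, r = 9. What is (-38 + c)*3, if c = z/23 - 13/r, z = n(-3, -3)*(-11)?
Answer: -8066/69 ≈ -116.90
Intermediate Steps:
n(E, A) = 2 + E (n(E, A) = E + 2 = 2 + E)
z = 11 (z = (2 - 3)*(-11) = -1*(-11) = 11)
c = -200/207 (c = 11/23 - 13/9 = -200/207 ≈ -0.96618)
(-38 + c)*3 = (-38 - 200/207)*3 = -8066/207*3 = -8066/69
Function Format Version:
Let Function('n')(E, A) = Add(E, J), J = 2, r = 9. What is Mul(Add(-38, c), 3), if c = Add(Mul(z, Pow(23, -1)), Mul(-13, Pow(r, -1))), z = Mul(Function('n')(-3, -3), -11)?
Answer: Rational(-8066, 69) ≈ -116.90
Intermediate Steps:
Function('n')(E, A) = Add(2, E) (Function('n')(E, A) = Add(E, 2) = Add(2, E))
z = 11 (z = Mul(Add(2, -3), -11) = Mul(-1, -11) = 11)
c = Rational(-200, 207) (c = Add(Mul(11, Pow(23, -1)), Mul(-13, Pow(9, -1))) = Add(Mul(11, Rational(1, 23)), Mul(-13, Rational(1, 9))) = Add(Rational(11, 23), Rational(-13, 9)) = Rational(-200, 207) ≈ -0.96618)
Mul(Add(-38, c), 3) = Mul(Add(-38, Rational(-200, 207)), 3) = Mul(Rational(-8066, 207), 3) = Rational(-8066, 69)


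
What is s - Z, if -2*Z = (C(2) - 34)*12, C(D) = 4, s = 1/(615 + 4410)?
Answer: -904499/5025 ≈ -180.00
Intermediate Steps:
s = 1/5025 ≈ 0.00019901
Z = 180 (Z = -(4 - 34)*12/2 = -(-15)*12 = -1/2*(-360) = 180)
s - Z = 1/5025 - 1*180 = 1/5025 - 180 = -904499/5025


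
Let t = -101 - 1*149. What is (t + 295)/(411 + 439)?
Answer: 9/170 ≈ 0.052941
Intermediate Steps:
t = -250 (t = -101 - 149 = -250)
(t + 295)/(411 + 439) = (-250 + 295)/(411 + 439) = 45/850 = 45*(1/850) = 9/170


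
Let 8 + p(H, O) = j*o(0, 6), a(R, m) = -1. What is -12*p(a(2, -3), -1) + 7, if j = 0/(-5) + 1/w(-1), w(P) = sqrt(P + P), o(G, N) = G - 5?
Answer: 103 - 30*I*sqrt(2) ≈ 103.0 - 42.426*I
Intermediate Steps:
o(G, N) = -5 + G
w(P) = sqrt(2)*sqrt(P) (w(P) = sqrt(2*P) = sqrt(2)*sqrt(P))
j = -I*sqrt(2)/2 (j = 0/(-5) + 1/(sqrt(2)*sqrt(-1)) = 0*(-1/5) + 1/(sqrt(2)*I) = 0 + 1/(I*sqrt(2)) = 0 + 1*(-I*sqrt(2)/2) = 0 - I*sqrt(2)/2 = -I*sqrt(2)/2 ≈ -0.70711*I)
p(H, O) = -8 + 5*I*sqrt(2)/2 (p(H, O) = -8 + (-I*sqrt(2)/2)*(-5 + 0) = -8 - I*sqrt(2)/2*(-5) = -8 + 5*I*sqrt(2)/2)
-12*p(a(2, -3), -1) + 7 = -12*(-8 + 5*I*sqrt(2)/2) + 7 = (96 - 30*I*sqrt(2)) + 7 = 103 - 30*I*sqrt(2)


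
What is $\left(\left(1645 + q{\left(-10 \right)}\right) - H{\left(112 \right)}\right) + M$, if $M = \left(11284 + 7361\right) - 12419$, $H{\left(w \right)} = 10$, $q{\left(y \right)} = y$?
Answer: $7851$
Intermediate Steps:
$M = 6226$ ($M = 18645 - 12419 = 6226$)
$\left(\left(1645 + q{\left(-10 \right)}\right) - H{\left(112 \right)}\right) + M = \left(\left(1645 - 10\right) - 10\right) + 6226 = \left(1635 - 10\right) + 6226 = 1625 + 6226 = 7851$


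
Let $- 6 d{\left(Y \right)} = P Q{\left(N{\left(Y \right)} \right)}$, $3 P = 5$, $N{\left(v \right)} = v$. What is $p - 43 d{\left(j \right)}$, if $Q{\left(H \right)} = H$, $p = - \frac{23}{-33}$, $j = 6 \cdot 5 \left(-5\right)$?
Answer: $- \frac{59102}{33} \approx -1791.0$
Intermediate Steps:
$j = -150$ ($j = 30 \left(-5\right) = -150$)
$p = \frac{23}{33}$ ($p = \left(-23\right) \left(- \frac{1}{33}\right) = \frac{23}{33} \approx 0.69697$)
$P = \frac{5}{3}$ ($P = \frac{1}{3} \cdot 5 = \frac{5}{3} \approx 1.6667$)
$d{\left(Y \right)} = - \frac{5 Y}{18}$ ($d{\left(Y \right)} = - \frac{\frac{5}{3} Y}{6} = - \frac{5 Y}{18}$)
$p - 43 d{\left(j \right)} = \frac{23}{33} - 43 \left(\left(- \frac{5}{18}\right) \left(-150\right)\right) = \frac{23}{33} - \frac{5375}{3} = - \frac{59102}{33}$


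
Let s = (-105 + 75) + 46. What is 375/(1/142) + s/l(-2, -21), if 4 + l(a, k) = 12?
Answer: 53252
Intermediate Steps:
l(a, k) = 8 (l(a, k) = -4 + 12 = 8)
s = 16 (s = -30 + 46 = 16)
375/(1/142) + s/l(-2, -21) = 375/(1/142) + 16/8 = 375/(1/142) + 16*(1/8) = 375*142 + 2 = 53250 + 2 = 53252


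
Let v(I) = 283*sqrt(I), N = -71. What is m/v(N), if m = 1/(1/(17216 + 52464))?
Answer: -69680*I*sqrt(71)/20093 ≈ -29.221*I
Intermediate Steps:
m = 69680 (m = 1/(1/69680) = 69680)
m/v(N) = 69680/((283*sqrt(-71))) = 69680/((283*(I*sqrt(71)))) = 69680/((283*I*sqrt(71))) = 69680*(-I*sqrt(71)/20093) = -69680*I*sqrt(71)/20093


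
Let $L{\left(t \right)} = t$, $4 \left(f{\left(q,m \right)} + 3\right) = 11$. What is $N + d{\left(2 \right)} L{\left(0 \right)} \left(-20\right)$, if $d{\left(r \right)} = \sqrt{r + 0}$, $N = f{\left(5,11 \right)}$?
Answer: $- \frac{1}{4} \approx -0.25$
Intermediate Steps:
$f{\left(q,m \right)} = - \frac{1}{4}$ ($f{\left(q,m \right)} = -3 + \frac{1}{4} \cdot 11 = -3 + \frac{11}{4} = - \frac{1}{4}$)
$N = - \frac{1}{4} \approx -0.25$
$d{\left(r \right)} = \sqrt{r}$
$N + d{\left(2 \right)} L{\left(0 \right)} \left(-20\right) = - \frac{1}{4} + \sqrt{2} \cdot 0 \left(-20\right) = - \frac{1}{4} + 0 \left(-20\right) = - \frac{1}{4} + 0 = - \frac{1}{4}$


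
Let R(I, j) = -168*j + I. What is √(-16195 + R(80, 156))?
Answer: I*√42323 ≈ 205.73*I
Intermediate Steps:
R(I, j) = I - 168*j
√(-16195 + R(80, 156)) = √(-16195 + (80 - 168*156)) = √(-16195 + (80 - 26208)) = √(-16195 - 26128) = √(-42323) = I*√42323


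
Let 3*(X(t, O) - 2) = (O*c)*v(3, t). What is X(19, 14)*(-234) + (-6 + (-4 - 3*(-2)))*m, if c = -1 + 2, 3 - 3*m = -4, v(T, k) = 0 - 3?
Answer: 8396/3 ≈ 2798.7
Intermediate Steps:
v(T, k) = -3
m = 7/3 (m = 1 - 1/3*(-4) = 1 + 4/3 = 7/3 ≈ 2.3333)
c = 1
X(t, O) = 2 - O (X(t, O) = 2 + ((O*1)*(-3))/3 = 2 + (O*(-3))/3 = 2 + (-3*O)/3 = 2 - O)
X(19, 14)*(-234) + (-6 + (-4 - 3*(-2)))*m = (2 - 1*14)*(-234) + (-6 + (-4 - 3*(-2)))*(7/3) = (2 - 14)*(-234) + (-6 + (-4 + 6))*(7/3) = -12*(-234) + (-6 + 2)*(7/3) = 2808 - 4*7/3 = 2808 - 28/3 = 8396/3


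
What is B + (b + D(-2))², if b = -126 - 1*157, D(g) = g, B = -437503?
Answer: -356278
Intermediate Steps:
b = -283 (b = -126 - 157 = -283)
B + (b + D(-2))² = -437503 + (-283 - 2)² = -437503 + (-285)² = -437503 + 81225 = -356278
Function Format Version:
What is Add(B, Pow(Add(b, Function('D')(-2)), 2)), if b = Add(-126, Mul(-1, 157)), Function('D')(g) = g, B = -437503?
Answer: -356278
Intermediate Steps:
b = -283 (b = Add(-126, -157) = -283)
Add(B, Pow(Add(b, Function('D')(-2)), 2)) = Add(-437503, Pow(Add(-283, -2), 2)) = Add(-437503, Pow(-285, 2)) = Add(-437503, 81225) = -356278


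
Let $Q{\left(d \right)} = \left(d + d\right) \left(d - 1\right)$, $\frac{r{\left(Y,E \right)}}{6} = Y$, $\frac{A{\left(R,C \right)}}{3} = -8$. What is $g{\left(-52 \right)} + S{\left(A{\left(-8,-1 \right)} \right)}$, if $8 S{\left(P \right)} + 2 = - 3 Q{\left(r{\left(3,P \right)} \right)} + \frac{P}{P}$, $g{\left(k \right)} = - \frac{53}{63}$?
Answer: $- \frac{116155}{504} \approx -230.47$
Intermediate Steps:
$A{\left(R,C \right)} = -24$ ($A{\left(R,C \right)} = 3 \left(-8\right) = -24$)
$r{\left(Y,E \right)} = 6 Y$
$Q{\left(d \right)} = 2 d \left(-1 + d\right)$
$g{\left(k \right)} = - \frac{53}{63}$ ($g{\left(k \right)} = \left(-53\right) \frac{1}{63} = - \frac{53}{63}$)
$S{\left(P \right)} = - \frac{1837}{8}$ ($S{\left(P \right)} = - \frac{1}{4} + \frac{- 3 \cdot 2 \cdot 6 \cdot 3 \left(-1 + 6 \cdot 3\right) + \frac{P}{P}}{8} = - \frac{1}{4} + \frac{- 3 \cdot 2 \cdot 18 \left(-1 + 18\right) + 1}{8} = - \frac{1}{4} + \frac{- 3 \cdot 2 \cdot 18 \cdot 17 + 1}{8} = - \frac{1}{4} + \frac{\left(-3\right) 612 + 1}{8} = - \frac{1}{4} + \frac{-1836 + 1}{8} = - \frac{1}{4} + \frac{1}{8} \left(-1835\right) = - \frac{1}{4} - \frac{1835}{8} = - \frac{1837}{8}$)
$g{\left(-52 \right)} + S{\left(A{\left(-8,-1 \right)} \right)} = - \frac{53}{63} - \frac{1837}{8} = - \frac{116155}{504}$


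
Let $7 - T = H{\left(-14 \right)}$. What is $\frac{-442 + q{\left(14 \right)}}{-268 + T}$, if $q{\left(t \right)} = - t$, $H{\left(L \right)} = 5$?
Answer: $\frac{12}{7} \approx 1.7143$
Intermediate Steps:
$T = 2$ ($T = 7 - 5 = 2$)
$\frac{-442 + q{\left(14 \right)}}{-268 + T} = \frac{-442 - 14}{-268 + 2} = \frac{-442 - 14}{-266} = \left(-456\right) \left(- \frac{1}{266}\right) = \frac{12}{7}$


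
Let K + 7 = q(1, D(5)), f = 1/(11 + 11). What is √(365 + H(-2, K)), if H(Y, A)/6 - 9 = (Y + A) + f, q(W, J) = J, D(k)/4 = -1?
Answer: √41294/11 ≈ 18.474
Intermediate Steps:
D(k) = -4 (D(k) = 4*(-1) = -4)
f = 1/22 ≈ 0.045455
K = -11 (K = -7 - 4 = -11)
H(Y, A) = 597/11 + 6*A + 6*Y (H(Y, A) = 54 + 6*((Y + A) + 1/22) = 54 + 6*((A + Y) + 1/22) = 54 + 6*(1/22 + A + Y) = 54 + (3/11 + 6*A + 6*Y) = 597/11 + 6*A + 6*Y)
√(365 + H(-2, K)) = √(365 + (597/11 + 6*(-11) + 6*(-2))) = √(365 + (597/11 - 66 - 12)) = √(365 - 261/11) = √(3754/11) = √41294/11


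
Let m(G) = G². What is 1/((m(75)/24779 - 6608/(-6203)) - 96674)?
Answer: -153704137/14858995108831 ≈ -1.0344e-5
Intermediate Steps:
1/((m(75)/24779 - 6608/(-6203)) - 96674) = 1/((75²/24779 - 6608/(-6203)) - 96674) = 1/((5625*(1/24779) - 6608*(-1/6203)) - 96674) = 1/((5625/24779 + 6608/6203) - 96674) = 1/(198631507/153704137 - 96674) = 1/(-14858995108831/153704137) = -153704137/14858995108831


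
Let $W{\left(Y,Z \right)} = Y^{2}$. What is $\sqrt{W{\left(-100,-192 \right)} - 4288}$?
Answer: $4 \sqrt{357} \approx 75.578$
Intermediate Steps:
$\sqrt{W{\left(-100,-192 \right)} - 4288} = \sqrt{\left(-100\right)^{2} - 4288} = \sqrt{10000 - 4288} = \sqrt{5712} = 4 \sqrt{357}$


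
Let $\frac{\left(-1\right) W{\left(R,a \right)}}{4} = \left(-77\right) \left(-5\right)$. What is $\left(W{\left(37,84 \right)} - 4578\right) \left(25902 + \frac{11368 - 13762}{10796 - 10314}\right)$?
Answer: $- \frac{38183569830}{241} \approx -1.5844 \cdot 10^{8}$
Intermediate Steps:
$W{\left(R,a \right)} = -1540$ ($W{\left(R,a \right)} = - 4 \left(\left(-77\right) \left(-5\right)\right) = \left(-4\right) 385 = -1540$)
$\left(W{\left(37,84 \right)} - 4578\right) \left(25902 + \frac{11368 - 13762}{10796 - 10314}\right) = \left(-1540 - 4578\right) \left(25902 + \frac{11368 - 13762}{10796 - 10314}\right) = - 6118 \left(25902 - \frac{2394}{482}\right) = - 6118 \left(25902 - \frac{1197}{241}\right) = \left(-6118\right) \frac{6241185}{241} = - \frac{38183569830}{241}$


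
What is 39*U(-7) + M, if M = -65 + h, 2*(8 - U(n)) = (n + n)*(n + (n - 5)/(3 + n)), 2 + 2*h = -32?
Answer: -862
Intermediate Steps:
h = -17 (h = -1 + (½)*(-32) = -1 - 16 = -17)
U(n) = 8 - n*(n + (-5 + n)/(3 + n)) (U(n) = 8 - (n + n)*(n + (n - 5)/(3 + n))/2 = 8 - 2*n*(n + (-5 + n)/(3 + n))/2 = 8 - n*(n + (-5 + n)/(3 + n)))
M = -82 (M = -65 - 17 = -82)
39*U(-7) + M = 39*((24 - 1*(-7)³ - 4*(-7)² + 13*(-7))/(3 - 7)) - 82 = 39*((24 - 1*(-343) - 4*49 - 91)/(-4)) - 82 = 39*(-(24 + 343 - 196 - 91)/4) - 82 = 39*(-¼*80) - 82 = 39*(-20) - 82 = -780 - 82 = -862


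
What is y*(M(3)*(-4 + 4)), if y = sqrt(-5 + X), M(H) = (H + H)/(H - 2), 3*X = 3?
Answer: 0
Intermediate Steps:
X = 1 (X = (1/3)*3 = 1)
M(H) = 2*H/(-2 + H) (M(H) = (2*H)/(-2 + H) = 2*H/(-2 + H))
y = 2*I (y = sqrt(-5 + 1) = sqrt(-4) = 2*I ≈ 2.0*I)
y*(M(3)*(-4 + 4)) = (2*I)*((2*3/(-2 + 3))*(-4 + 4)) = (2*I)*((2*3/1)*0) = (2*I)*((2*3*1)*0) = (2*I)*(6*0) = (2*I)*0 = 0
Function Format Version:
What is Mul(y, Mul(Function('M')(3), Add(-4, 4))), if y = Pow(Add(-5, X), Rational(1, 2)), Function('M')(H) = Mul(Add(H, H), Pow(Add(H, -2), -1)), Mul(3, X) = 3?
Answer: 0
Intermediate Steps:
X = 1 (X = Mul(Rational(1, 3), 3) = 1)
Function('M')(H) = Mul(2, H, Pow(Add(-2, H), -1)) (Function('M')(H) = Mul(Mul(2, H), Pow(Add(-2, H), -1)) = Mul(2, H, Pow(Add(-2, H), -1)))
y = Mul(2, I) (y = Pow(Add(-5, 1), Rational(1, 2)) = Pow(-4, Rational(1, 2)) = Mul(2, I) ≈ Mul(2.0000, I))
Mul(y, Mul(Function('M')(3), Add(-4, 4))) = Mul(Mul(2, I), Mul(Mul(2, 3, Pow(Add(-2, 3), -1)), Add(-4, 4))) = Mul(Mul(2, I), Mul(Mul(2, 3, Pow(1, -1)), 0)) = Mul(Mul(2, I), Mul(Mul(2, 3, 1), 0)) = Mul(Mul(2, I), Mul(6, 0)) = Mul(Mul(2, I), 0) = 0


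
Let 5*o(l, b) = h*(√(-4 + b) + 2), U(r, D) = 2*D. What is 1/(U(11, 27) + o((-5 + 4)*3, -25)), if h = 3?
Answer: 460/25479 - 5*I*√29/25479 ≈ 0.018054 - 0.0010568*I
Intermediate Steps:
o(l, b) = 6/5 + 3*√(-4 + b)/5 (o(l, b) = (3*(√(-4 + b) + 2))/5 = (3*(2 + √(-4 + b)))/5 = (6 + 3*√(-4 + b))/5 = 6/5 + 3*√(-4 + b)/5)
1/(U(11, 27) + o((-5 + 4)*3, -25)) = 1/(2*27 + (6/5 + 3*√(-4 - 25)/5)) = 1/(54 + (6/5 + 3*√(-29)/5)) = 1/(54 + (6/5 + 3*(I*√29)/5)) = 1/(54 + (6/5 + 3*I*√29/5)) = 1/(276/5 + 3*I*√29/5)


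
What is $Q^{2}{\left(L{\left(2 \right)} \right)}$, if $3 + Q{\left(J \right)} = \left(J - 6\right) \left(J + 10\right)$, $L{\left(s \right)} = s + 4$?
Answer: $9$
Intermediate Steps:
$L{\left(s \right)} = 4 + s$
$Q{\left(J \right)} = -3 + \left(-6 + J\right) \left(10 + J\right)$ ($Q{\left(J \right)} = -3 + \left(J - 6\right) \left(J + 10\right) = -3 + \left(-6 + J\right) \left(10 + J\right)$)
$Q^{2}{\left(L{\left(2 \right)} \right)} = \left(-63 + \left(4 + 2\right)^{2} + 4 \left(4 + 2\right)\right)^{2} = \left(-63 + 6^{2} + 4 \cdot 6\right)^{2} = \left(-63 + 36 + 24\right)^{2} = \left(-3\right)^{2} = 9$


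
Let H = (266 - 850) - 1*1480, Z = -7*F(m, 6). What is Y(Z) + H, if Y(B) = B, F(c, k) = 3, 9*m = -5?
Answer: -2085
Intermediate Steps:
m = -5/9 (m = (⅑)*(-5) = -5/9 ≈ -0.55556)
Z = -21 (Z = -7*3 = -21)
H = -2064 (H = -584 - 1480 = -2064)
Y(Z) + H = -21 - 2064 = -2085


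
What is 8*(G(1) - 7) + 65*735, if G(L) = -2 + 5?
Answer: 47743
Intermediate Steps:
G(L) = 3
8*(G(1) - 7) + 65*735 = 8*(3 - 7) + 65*735 = 8*(-4) + 47775 = -32 + 47775 = 47743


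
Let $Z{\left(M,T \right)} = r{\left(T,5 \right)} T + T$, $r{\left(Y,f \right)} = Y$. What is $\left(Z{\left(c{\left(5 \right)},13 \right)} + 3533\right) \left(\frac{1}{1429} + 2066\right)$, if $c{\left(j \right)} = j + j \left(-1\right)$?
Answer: $\frac{10967850225}{1429} \approx 7.6752 \cdot 10^{6}$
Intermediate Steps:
$c{\left(j \right)} = 0$ ($c{\left(j \right)} = j - j = 0$)
$Z{\left(M,T \right)} = T + T^{2}$ ($Z{\left(M,T \right)} = T T + T = T^{2} + T = T + T^{2}$)
$\left(Z{\left(c{\left(5 \right)},13 \right)} + 3533\right) \left(\frac{1}{1429} + 2066\right) = \left(13 \left(1 + 13\right) + 3533\right) \left(\frac{1}{1429} + 2066\right) = \left(13 \cdot 14 + 3533\right) \left(\frac{1}{1429} + 2066\right) = \left(182 + 3533\right) \frac{2952315}{1429} = 3715 \cdot \frac{2952315}{1429} = \frac{10967850225}{1429}$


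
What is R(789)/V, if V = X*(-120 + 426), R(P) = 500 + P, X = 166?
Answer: 1289/50796 ≈ 0.025376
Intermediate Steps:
V = 50796 (V = 166*(-120 + 426) = 166*306 = 50796)
R(789)/V = (500 + 789)/50796 = 1289*(1/50796) = 1289/50796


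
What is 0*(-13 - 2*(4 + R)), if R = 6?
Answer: 0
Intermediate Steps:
0*(-13 - 2*(4 + R)) = 0*(-13 - 2*(4 + 6)) = 0*(-13 - 2*10) = 0*(-13 - 20) = 0*(-33) = 0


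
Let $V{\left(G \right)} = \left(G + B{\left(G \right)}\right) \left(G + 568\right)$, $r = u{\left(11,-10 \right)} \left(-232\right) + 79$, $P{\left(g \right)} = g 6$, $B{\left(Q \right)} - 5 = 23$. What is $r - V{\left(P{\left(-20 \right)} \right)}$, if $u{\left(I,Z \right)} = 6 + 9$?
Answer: $37815$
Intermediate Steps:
$B{\left(Q \right)} = 28$ ($B{\left(Q \right)} = 5 + 23 = 28$)
$P{\left(g \right)} = 6 g$
$u{\left(I,Z \right)} = 15$
$r = -3401$ ($r = 15 \left(-232\right) + 79 = -3480 + 79 = -3401$)
$V{\left(G \right)} = \left(28 + G\right) \left(568 + G\right)$ ($V{\left(G \right)} = \left(G + 28\right) \left(G + 568\right) = \left(28 + G\right) \left(568 + G\right)$)
$r - V{\left(P{\left(-20 \right)} \right)} = -3401 - \left(15904 + \left(6 \left(-20\right)\right)^{2} + 596 \cdot 6 \left(-20\right)\right) = -3401 - \left(15904 + \left(-120\right)^{2} + 596 \left(-120\right)\right) = -3401 - \left(15904 + 14400 - 71520\right) = -3401 - -41216 = -3401 + 41216 = 37815$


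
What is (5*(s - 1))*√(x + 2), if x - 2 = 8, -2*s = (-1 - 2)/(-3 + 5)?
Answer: -5*√3/2 ≈ -4.3301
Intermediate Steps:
s = ¾ (s = -(-1 - 2)/(2*(-3 + 5)) = -(-3)/(2*2) = -½*(-3/2) = ¾ ≈ 0.75000)
x = 10 (x = 2 + 8 = 10)
(5*(s - 1))*√(x + 2) = (5*(¾ - 1))*√(10 + 2) = (5*(-¼))*√12 = -5*√3/2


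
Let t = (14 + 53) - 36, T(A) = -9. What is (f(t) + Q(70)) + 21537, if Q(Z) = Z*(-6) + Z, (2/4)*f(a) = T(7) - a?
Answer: 21107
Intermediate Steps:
t = 31 (t = 67 - 36 = 31)
f(a) = -18 - 2*a (f(a) = 2*(-9 - a) = -18 - 2*a)
Q(Z) = -5*Z (Q(Z) = -6*Z + Z = -5*Z)
(f(t) + Q(70)) + 21537 = ((-18 - 2*31) - 5*70) + 21537 = ((-18 - 62) - 350) + 21537 = (-80 - 350) + 21537 = -430 + 21537 = 21107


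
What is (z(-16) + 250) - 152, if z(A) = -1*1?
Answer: 97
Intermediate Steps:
z(A) = -1
(z(-16) + 250) - 152 = (-1 + 250) - 152 = 249 - 152 = 97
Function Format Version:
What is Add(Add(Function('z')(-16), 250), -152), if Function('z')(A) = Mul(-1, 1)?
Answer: 97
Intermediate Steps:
Function('z')(A) = -1
Add(Add(Function('z')(-16), 250), -152) = Add(Add(-1, 250), -152) = Add(249, -152) = 97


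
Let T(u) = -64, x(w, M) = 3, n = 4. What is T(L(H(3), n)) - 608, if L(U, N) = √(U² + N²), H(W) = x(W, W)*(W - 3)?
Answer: -672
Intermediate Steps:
H(W) = -9 + 3*W (H(W) = 3*(W - 3) = 3*(-3 + W) = -9 + 3*W)
L(U, N) = √(N² + U²)
T(L(H(3), n)) - 608 = -64 - 608 = -672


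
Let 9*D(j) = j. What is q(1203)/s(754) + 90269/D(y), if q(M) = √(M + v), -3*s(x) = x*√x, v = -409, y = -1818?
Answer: -90269/202 - 3*√149669/284258 ≈ -446.88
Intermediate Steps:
D(j) = j/9
s(x) = -x^(3/2)/3 (s(x) = -x*√x/3 = -x^(3/2)/3)
q(M) = √(-409 + M) (q(M) = √(M - 409) = √(-409 + M))
q(1203)/s(754) + 90269/D(y) = √(-409 + 1203)/((-754*√754/3)) + 90269/(((⅑)*(-1818))) = √794/((-754*√754/3)) + 90269/(-202) = √794/((-754*√754/3)) + 90269*(-1/202) = √794*(-3*√754/568516) - 90269/202 = -3*√149669/284258 - 90269/202 = -90269/202 - 3*√149669/284258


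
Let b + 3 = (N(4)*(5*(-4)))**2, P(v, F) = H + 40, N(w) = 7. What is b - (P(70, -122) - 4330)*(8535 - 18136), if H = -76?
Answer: -41898369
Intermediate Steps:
P(v, F) = -36 (P(v, F) = -76 + 40 = -36)
b = 19597 (b = -3 + (7*(5*(-4)))**2 = -3 + (7*(-20))**2 = -3 + (-140)**2 = -3 + 19600 = 19597)
b - (P(70, -122) - 4330)*(8535 - 18136) = 19597 - (-36 - 4330)*(8535 - 18136) = 19597 - (-4366)*(-9601) = 19597 - 1*41917966 = 19597 - 41917966 = -41898369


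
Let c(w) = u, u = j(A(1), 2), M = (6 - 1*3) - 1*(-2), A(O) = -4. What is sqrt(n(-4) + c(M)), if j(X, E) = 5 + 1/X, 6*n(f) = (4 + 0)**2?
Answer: sqrt(267)/6 ≈ 2.7234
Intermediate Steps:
n(f) = 8/3 (n(f) = (4 + 0)**2/6 = (1/6)*4**2 = (1/6)*16 = 8/3)
M = 5 (M = (6 - 3) + 2 = 3 + 2 = 5)
u = 19/4 (u = 5 + 1/(-4) = 5 - 1/4 = 19/4 ≈ 4.7500)
c(w) = 19/4
sqrt(n(-4) + c(M)) = sqrt(8/3 + 19/4) = sqrt(89/12) = sqrt(267)/6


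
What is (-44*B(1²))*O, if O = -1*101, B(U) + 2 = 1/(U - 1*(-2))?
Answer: -22220/3 ≈ -7406.7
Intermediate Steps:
B(U) = -2 + 1/(2 + U) (B(U) = -2 + 1/(U - 1*(-2)) = -2 + 1/(U + 2) = -2 + 1/(2 + U))
O = -101
(-44*B(1²))*O = -44*(-3 - 2*1²)/(2 + 1²)*(-101) = -44*(-3 - 2*1)/(2 + 1)*(-101) = -44*(-3 - 2)/3*(-101) = -44*(-5)/3*(-101) = -44*(-5/3)*(-101) = (220/3)*(-101) = -22220/3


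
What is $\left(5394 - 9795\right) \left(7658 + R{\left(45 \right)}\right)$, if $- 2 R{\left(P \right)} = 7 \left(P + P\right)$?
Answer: $-32316543$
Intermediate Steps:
$R{\left(P \right)} = - 7 P$ ($R{\left(P \right)} = - \frac{7 \left(P + P\right)}{2} = - \frac{7 \cdot 2 P}{2} = - \frac{14 P}{2} = - 7 P$)
$\left(5394 - 9795\right) \left(7658 + R{\left(45 \right)}\right) = \left(5394 - 9795\right) \left(7658 - 315\right) = - 4401 \left(7658 - 315\right) = \left(-4401\right) 7343 = -32316543$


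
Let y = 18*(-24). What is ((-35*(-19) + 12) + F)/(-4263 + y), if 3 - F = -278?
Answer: -958/4695 ≈ -0.20405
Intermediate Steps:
F = 281 (F = 3 - 1*(-278) = 3 + 278 = 281)
y = -432
((-35*(-19) + 12) + F)/(-4263 + y) = ((-35*(-19) + 12) + 281)/(-4263 - 432) = ((665 + 12) + 281)/(-4695) = (677 + 281)*(-1/4695) = 958*(-1/4695) = -958/4695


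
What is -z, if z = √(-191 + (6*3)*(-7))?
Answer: -I*√317 ≈ -17.805*I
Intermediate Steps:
z = I*√317 (z = √(-191 + 18*(-7)) = √(-191 - 126) = √(-317) = I*√317 ≈ 17.805*I)
-z = -I*√317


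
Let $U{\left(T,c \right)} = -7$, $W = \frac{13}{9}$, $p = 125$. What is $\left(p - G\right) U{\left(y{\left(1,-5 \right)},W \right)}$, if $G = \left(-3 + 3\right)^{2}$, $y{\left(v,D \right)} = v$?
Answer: $-875$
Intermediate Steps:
$W = \frac{13}{9}$ ($W = 13 \cdot \frac{1}{9} = \frac{13}{9} \approx 1.4444$)
$G = 0$ ($G = 0^{2} = 0$)
$\left(p - G\right) U{\left(y{\left(1,-5 \right)},W \right)} = \left(125 - 0\right) \left(-7\right) = \left(125 + 0\right) \left(-7\right) = 125 \left(-7\right) = -875$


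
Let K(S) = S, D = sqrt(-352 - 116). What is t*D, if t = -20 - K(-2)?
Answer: -108*I*sqrt(13) ≈ -389.4*I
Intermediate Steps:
D = 6*I*sqrt(13) (D = sqrt(-468) = 6*I*sqrt(13) ≈ 21.633*I)
t = -18 (t = -20 - 1*(-2) = -20 + 2 = -18)
t*D = -108*I*sqrt(13)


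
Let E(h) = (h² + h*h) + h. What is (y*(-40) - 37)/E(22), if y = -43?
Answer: 17/10 ≈ 1.7000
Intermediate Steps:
E(h) = h + 2*h² (E(h) = (h² + h²) + h = 2*h² + h = h + 2*h²)
(y*(-40) - 37)/E(22) = (-43*(-40) - 37)/((22*(1 + 2*22))) = (1720 - 37)/((22*(1 + 44))) = 1683/((22*45)) = 1683/990 = 1683*(1/990) = 17/10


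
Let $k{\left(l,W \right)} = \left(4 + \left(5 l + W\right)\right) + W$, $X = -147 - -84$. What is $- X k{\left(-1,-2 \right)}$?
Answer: $-315$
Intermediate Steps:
$X = -63$ ($X = -147 + 84 = -63$)
$k{\left(l,W \right)} = 4 + 2 W + 5 l$ ($k{\left(l,W \right)} = \left(4 + \left(W + 5 l\right)\right) + W = \left(4 + W + 5 l\right) + W = 4 + 2 W + 5 l$)
$- X k{\left(-1,-2 \right)} = - \left(-63\right) \left(4 + 2 \left(-2\right) + 5 \left(-1\right)\right) = - \left(-63\right) \left(4 - 4 - 5\right) = - \left(-63\right) \left(-5\right) = \left(-1\right) 315 = -315$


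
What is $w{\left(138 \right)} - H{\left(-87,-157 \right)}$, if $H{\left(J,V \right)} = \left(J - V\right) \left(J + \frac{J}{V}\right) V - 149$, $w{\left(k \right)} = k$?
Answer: $-949753$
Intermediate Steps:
$H{\left(J,V \right)} = -149 + V \left(J - V\right) \left(J + \frac{J}{V}\right)$ ($H{\left(J,V \right)} = V \left(J - V\right) \left(J + \frac{J}{V}\right) - 149 = -149 + V \left(J - V\right) \left(J + \frac{J}{V}\right)$)
$w{\left(138 \right)} - H{\left(-87,-157 \right)} = 138 - \left(-149 + \left(-87\right)^{2} - 157 \left(-87\right)^{2} - \left(-87\right) \left(-157\right) - - 87 \left(-157\right)^{2}\right) = 138 - \left(-149 + 7569 - 1188333 - 13659 - \left(-87\right) 24649\right) = 138 - \left(-149 + 7569 - 1188333 - 13659 + 2144463\right) = 138 - 949891 = -949753$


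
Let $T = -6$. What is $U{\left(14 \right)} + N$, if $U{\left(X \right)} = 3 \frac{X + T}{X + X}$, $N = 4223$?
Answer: $\frac{29567}{7} \approx 4223.9$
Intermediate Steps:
$U{\left(X \right)} = \frac{3 \left(-6 + X\right)}{2 X}$ ($U{\left(X \right)} = 3 \frac{X - 6}{X + X} = 3 \frac{-6 + X}{2 X} = \frac{3 \left(-6 + X\right)}{2 X}$)
$U{\left(14 \right)} + N = \left(\frac{3}{2} - \frac{9}{14}\right) + 4223 = \frac{6}{7} + 4223 = \frac{29567}{7}$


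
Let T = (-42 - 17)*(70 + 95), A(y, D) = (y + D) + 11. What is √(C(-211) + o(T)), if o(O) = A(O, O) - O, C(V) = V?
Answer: I*√9935 ≈ 99.674*I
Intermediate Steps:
A(y, D) = 11 + D + y (A(y, D) = (D + y) + 11 = 11 + D + y)
T = -9735 (T = -59*165 = -9735)
o(O) = 11 + O (o(O) = (11 + O + O) - O = (11 + 2*O) - O = 11 + O)
√(C(-211) + o(T)) = √(-211 + (11 - 9735)) = √(-211 - 9724) = √(-9935) = I*√9935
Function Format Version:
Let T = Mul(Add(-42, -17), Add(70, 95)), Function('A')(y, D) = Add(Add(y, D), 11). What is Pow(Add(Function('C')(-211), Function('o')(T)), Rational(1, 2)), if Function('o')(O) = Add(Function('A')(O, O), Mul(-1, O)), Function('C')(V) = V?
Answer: Mul(I, Pow(9935, Rational(1, 2))) ≈ Mul(99.674, I)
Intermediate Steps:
Function('A')(y, D) = Add(11, D, y) (Function('A')(y, D) = Add(Add(D, y), 11) = Add(11, D, y))
T = -9735 (T = Mul(-59, 165) = -9735)
Function('o')(O) = Add(11, O) (Function('o')(O) = Add(Add(11, O, O), Mul(-1, O)) = Add(Add(11, Mul(2, O)), Mul(-1, O)) = Add(11, O))
Pow(Add(Function('C')(-211), Function('o')(T)), Rational(1, 2)) = Pow(Add(-211, Add(11, -9735)), Rational(1, 2)) = Pow(Add(-211, -9724), Rational(1, 2)) = Pow(-9935, Rational(1, 2)) = Mul(I, Pow(9935, Rational(1, 2)))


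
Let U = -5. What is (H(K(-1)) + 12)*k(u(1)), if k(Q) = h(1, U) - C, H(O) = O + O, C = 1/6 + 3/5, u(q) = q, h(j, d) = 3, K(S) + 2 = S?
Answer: 67/5 ≈ 13.400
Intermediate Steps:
K(S) = -2 + S
C = 23/30 (C = 1*(1/6) + 3*(1/5) = 1/6 + 3/5 = 23/30 ≈ 0.76667)
H(O) = 2*O
k(Q) = 67/30 (k(Q) = 3 - 1*23/30 = 3 - 23/30 = 67/30)
(H(K(-1)) + 12)*k(u(1)) = (2*(-2 - 1) + 12)*(67/30) = (2*(-3) + 12)*(67/30) = (-6 + 12)*(67/30) = 6*(67/30) = 67/5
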